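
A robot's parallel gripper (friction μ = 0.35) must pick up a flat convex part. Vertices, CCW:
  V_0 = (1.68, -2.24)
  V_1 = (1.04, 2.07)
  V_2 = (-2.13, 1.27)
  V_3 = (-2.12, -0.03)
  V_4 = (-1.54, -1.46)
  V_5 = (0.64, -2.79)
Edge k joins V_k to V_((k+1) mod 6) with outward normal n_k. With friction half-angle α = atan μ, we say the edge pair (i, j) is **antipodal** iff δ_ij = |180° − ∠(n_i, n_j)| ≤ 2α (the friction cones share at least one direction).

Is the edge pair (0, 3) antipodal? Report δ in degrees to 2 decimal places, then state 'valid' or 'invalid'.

δ = 13.63°, valid

α = atan 0.35 = 19.29°;  2α = 38.58°
edge 0: e_0 = (-0.64, +4.31);  n_0 = (+0.9892, +0.1469)
edge 3: e_3 = (+0.58, -1.43);  n_3 = (-0.9267, -0.3759)
∠(n_0, n_3) = 166.37°
δ = |180° − 166.37°| = 13.63°
13.63° ≤ 2α = 38.58°  →  valid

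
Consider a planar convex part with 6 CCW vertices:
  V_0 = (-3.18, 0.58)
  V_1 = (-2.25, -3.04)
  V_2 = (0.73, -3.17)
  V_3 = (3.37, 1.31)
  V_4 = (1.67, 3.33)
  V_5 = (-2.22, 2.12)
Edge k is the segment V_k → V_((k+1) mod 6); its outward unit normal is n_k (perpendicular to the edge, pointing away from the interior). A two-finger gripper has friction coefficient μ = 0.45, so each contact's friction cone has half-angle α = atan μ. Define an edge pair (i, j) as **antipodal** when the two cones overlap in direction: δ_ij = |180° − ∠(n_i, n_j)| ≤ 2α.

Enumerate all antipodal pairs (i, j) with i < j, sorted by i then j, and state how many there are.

α = atan 0.45 = 24.23°;  2α = 48.46°
n_0 = (-0.9685, -0.2488)
n_1 = (-0.0436, -0.9990)
n_2 = (+0.8615, -0.5077)
n_3 = (+0.7651, +0.6439)
n_4 = (-0.2970, +0.9549)
n_5 = (-0.8486, +0.5290)
  (0,1): δ = 106.91°  ·
  (0,2): δ = 44.92°  ✓
  (0,3): δ = 25.68°  ✓
  (0,4): δ = 92.87°  ·
  (0,5): δ = 133.65°  ·
  (1,2): δ = 118.01°  ·
  (1,3): δ = 47.42°  ✓
  (1,4): δ = 19.78°  ✓
  (1,5): δ = 60.56°  ·
  (2,3): δ = 109.41°  ·
  (2,4): δ = 42.21°  ✓
  (2,5): δ = 1.43°  ✓
  (3,4): δ = 112.80°  ·
  (3,5): δ = 72.02°  ·
  (4,5): δ = 139.22°  ·
antipodal pairs: 6

count = 6; pairs: (0,2), (0,3), (1,3), (1,4), (2,4), (2,5)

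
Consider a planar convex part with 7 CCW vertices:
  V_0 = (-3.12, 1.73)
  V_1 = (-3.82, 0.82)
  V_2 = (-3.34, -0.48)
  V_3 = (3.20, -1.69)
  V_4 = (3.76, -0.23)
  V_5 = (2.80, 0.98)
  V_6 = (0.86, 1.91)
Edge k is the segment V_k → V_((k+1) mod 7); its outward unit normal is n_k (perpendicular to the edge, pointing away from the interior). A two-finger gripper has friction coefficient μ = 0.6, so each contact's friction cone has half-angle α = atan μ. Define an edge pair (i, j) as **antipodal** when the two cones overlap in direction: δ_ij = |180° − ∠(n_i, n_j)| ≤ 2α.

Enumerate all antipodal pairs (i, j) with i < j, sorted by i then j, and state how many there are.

α = atan 0.6 = 30.96°;  2α = 61.93°
n_0 = (-0.7926, +0.6097)
n_1 = (-0.9381, -0.3464)
n_2 = (-0.1819, -0.9833)
n_3 = (+0.9337, -0.3581)
n_4 = (+0.7834, +0.6215)
n_5 = (+0.4323, +0.9017)
n_6 = (-0.0452, +0.9990)
  (0,1): δ = 122.17°  ·
  (0,2): δ = 62.91°  ·
  (0,3): δ = 16.58°  ✓
  (0,4): δ = 76.00°  ·
  (0,5): δ = 101.96°  ·
  (0,6): δ = 130.16°  ·
  (1,2): δ = 120.75°  ·
  (1,3): δ = 41.25°  ✓
  (1,4): δ = 18.16°  ✓
  (1,5): δ = 44.12°  ✓
  (1,6): δ = 72.32°  ·
  (2,3): δ = 100.50°  ·
  (2,4): δ = 41.09°  ✓
  (2,5): δ = 15.13°  ✓
  (2,6): δ = 13.07°  ✓
  (3,4): δ = 120.59°  ·
  (3,5): δ = 94.63°  ·
  (3,6): δ = 66.43°  ·
  (4,5): δ = 154.04°  ·
  (4,6): δ = 125.84°  ·
  (5,6): δ = 151.80°  ·
antipodal pairs: 7

count = 7; pairs: (0,3), (1,3), (1,4), (1,5), (2,4), (2,5), (2,6)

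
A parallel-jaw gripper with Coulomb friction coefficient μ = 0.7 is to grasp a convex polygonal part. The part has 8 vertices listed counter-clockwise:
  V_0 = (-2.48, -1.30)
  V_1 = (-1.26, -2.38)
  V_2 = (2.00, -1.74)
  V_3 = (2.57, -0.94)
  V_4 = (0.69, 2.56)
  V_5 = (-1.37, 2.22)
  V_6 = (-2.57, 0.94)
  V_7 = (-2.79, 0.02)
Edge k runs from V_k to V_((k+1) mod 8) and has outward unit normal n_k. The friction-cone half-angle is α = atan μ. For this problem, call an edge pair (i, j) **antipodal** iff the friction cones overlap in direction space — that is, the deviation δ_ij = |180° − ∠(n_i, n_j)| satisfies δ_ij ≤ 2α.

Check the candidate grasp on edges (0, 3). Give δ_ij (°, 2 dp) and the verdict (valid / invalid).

α = atan 0.7 = 34.99°;  2α = 69.98°
edge 0: e_0 = (+1.22, -1.08);  n_0 = (-0.6628, -0.7488)
edge 3: e_3 = (-1.88, +3.50);  n_3 = (+0.8810, +0.4732)
∠(n_0, n_3) = 159.76°
δ = |180° − 159.76°| = 20.24°
20.24° ≤ 2α = 69.98°  →  valid

δ = 20.24°, valid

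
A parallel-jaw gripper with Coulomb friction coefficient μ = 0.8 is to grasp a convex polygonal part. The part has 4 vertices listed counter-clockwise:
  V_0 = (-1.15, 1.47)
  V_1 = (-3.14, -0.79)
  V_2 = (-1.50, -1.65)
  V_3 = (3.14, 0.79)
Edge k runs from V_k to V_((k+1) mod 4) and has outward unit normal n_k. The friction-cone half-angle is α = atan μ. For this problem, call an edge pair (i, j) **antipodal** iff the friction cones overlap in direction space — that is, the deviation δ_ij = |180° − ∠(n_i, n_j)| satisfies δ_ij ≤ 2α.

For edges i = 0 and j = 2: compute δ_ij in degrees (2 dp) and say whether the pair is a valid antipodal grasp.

δ = 20.90°, valid

α = atan 0.8 = 38.66°;  2α = 77.32°
edge 0: e_0 = (-1.99, -2.26);  n_0 = (-0.7505, +0.6609)
edge 2: e_2 = (+4.64, +2.44);  n_2 = (+0.4654, -0.8851)
∠(n_0, n_2) = 159.10°
δ = |180° − 159.10°| = 20.90°
20.90° ≤ 2α = 77.32°  →  valid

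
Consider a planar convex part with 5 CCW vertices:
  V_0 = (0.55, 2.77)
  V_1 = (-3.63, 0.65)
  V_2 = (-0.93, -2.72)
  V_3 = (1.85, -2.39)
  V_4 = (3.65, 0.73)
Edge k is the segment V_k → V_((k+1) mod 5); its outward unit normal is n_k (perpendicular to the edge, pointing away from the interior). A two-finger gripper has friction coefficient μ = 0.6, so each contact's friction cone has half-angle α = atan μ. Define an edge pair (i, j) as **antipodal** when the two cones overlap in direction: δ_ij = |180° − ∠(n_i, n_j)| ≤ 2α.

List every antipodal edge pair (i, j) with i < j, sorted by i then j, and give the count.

α = atan 0.6 = 30.96°;  2α = 61.93°
n_0 = (-0.4523, +0.8919)
n_1 = (-0.7804, -0.6253)
n_2 = (+0.1179, -0.9930)
n_3 = (+0.8662, -0.4997)
n_4 = (+0.5497, +0.8354)
  (0,1): δ = 78.19°  ·
  (0,2): δ = 20.12°  ✓
  (0,3): δ = 33.13°  ✓
  (0,4): δ = 119.76°  ·
  (1,2): δ = 121.93°  ·
  (1,3): δ = 68.68°  ·
  (1,4): δ = 17.95°  ✓
  (2,3): δ = 126.75°  ·
  (2,4): δ = 40.12°  ✓
  (3,4): δ = 93.37°  ·
antipodal pairs: 4

count = 4; pairs: (0,2), (0,3), (1,4), (2,4)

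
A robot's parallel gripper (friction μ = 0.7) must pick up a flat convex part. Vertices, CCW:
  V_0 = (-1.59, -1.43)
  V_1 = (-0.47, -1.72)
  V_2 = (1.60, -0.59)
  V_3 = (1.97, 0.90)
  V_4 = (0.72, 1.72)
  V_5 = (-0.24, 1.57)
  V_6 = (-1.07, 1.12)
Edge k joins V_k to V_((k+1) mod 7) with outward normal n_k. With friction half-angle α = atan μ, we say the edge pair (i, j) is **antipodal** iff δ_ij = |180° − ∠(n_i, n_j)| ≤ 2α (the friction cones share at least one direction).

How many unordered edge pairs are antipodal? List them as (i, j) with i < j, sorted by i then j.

α = atan 0.7 = 34.99°;  2α = 69.98°
n_0 = (-0.2507, -0.9681)
n_1 = (+0.4791, -0.8777)
n_2 = (+0.9705, -0.2410)
n_3 = (+0.5485, +0.8361)
n_4 = (-0.1544, +0.9880)
n_5 = (-0.4766, +0.8791)
n_6 = (-0.9798, +0.1998)
  (0,1): δ = 136.85°  ·
  (0,2): δ = 89.43°  ·
  (0,3): δ = 18.75°  ✓
  (0,4): δ = 23.40°  ✓
  (0,5): δ = 42.98°  ✓
  (0,6): δ = 92.99°  ·
  (1,2): δ = 132.58°  ·
  (1,3): δ = 61.89°  ✓
  (1,4): δ = 19.75°  ✓
  (1,5): δ = 0.16°  ✓
  (1,6): δ = 49.84°  ✓
  (2,3): δ = 109.32°  ·
  (2,4): δ = 67.17°  ✓
  (2,5): δ = 47.59°  ✓
  (2,6): δ = 2.42°  ✓
  (3,4): δ = 137.85°  ·
  (3,5): δ = 118.27°  ·
  (3,6): δ = 68.26°  ✓
  (4,5): δ = 160.42°  ·
  (4,6): δ = 110.41°  ·
  (5,6): δ = 129.99°  ·
antipodal pairs: 11

count = 11; pairs: (0,3), (0,4), (0,5), (1,3), (1,4), (1,5), (1,6), (2,4), (2,5), (2,6), (3,6)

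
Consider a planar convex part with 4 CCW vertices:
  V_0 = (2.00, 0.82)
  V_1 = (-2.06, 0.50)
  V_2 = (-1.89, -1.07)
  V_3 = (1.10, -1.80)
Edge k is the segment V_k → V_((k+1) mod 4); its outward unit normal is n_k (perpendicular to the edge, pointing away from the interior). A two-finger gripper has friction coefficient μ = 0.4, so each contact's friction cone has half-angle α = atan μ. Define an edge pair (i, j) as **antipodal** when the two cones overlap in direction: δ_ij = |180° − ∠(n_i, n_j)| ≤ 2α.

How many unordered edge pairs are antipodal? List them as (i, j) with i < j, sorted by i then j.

α = atan 0.4 = 21.80°;  2α = 43.60°
n_0 = (-0.0786, +0.9969)
n_1 = (-0.9942, -0.1077)
n_2 = (-0.2372, -0.9715)
n_3 = (+0.9458, -0.3249)
  (0,1): δ = 88.33°  ·
  (0,2): δ = 18.23°  ✓
  (0,3): δ = 66.54°  ·
  (1,2): δ = 109.90°  ·
  (1,3): δ = 25.14°  ✓
  (2,3): δ = 95.24°  ·
antipodal pairs: 2

count = 2; pairs: (0,2), (1,3)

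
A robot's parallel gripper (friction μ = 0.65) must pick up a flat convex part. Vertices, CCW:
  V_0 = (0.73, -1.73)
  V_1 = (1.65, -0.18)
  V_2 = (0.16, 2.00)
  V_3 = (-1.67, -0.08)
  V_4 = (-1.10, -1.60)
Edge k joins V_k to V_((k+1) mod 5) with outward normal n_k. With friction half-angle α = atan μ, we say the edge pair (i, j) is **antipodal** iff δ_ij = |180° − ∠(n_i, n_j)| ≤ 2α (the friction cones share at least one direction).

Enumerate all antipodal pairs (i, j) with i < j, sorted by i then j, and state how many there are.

α = atan 0.65 = 33.02°;  2α = 66.05°
n_0 = (+0.8599, -0.5104)
n_1 = (+0.8256, +0.5643)
n_2 = (-0.7508, +0.6605)
n_3 = (-0.9363, -0.3511)
n_4 = (-0.0709, -0.9975)
  (0,1): δ = 114.96°  ·
  (0,2): δ = 10.65°  ✓
  (0,3): δ = 51.25°  ✓
  (0,4): δ = 116.63°  ·
  (1,2): δ = 75.69°  ·
  (1,3): δ = 13.80°  ✓
  (1,4): δ = 51.58°  ✓
  (2,3): δ = 118.10°  ·
  (2,4): δ = 52.72°  ✓
  (3,4): δ = 114.62°  ·
antipodal pairs: 5

count = 5; pairs: (0,2), (0,3), (1,3), (1,4), (2,4)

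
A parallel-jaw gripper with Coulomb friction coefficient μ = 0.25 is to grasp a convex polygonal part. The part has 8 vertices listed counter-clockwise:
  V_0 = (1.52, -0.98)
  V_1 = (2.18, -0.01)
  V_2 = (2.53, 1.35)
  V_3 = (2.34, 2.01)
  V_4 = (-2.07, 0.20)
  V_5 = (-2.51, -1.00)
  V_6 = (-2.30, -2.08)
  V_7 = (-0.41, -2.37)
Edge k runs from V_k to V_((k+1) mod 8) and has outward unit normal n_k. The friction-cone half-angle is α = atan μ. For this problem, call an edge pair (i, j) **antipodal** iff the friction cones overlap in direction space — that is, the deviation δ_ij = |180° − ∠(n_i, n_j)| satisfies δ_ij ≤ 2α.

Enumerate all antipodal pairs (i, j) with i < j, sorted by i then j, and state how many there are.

count = 5; pairs: (0,4), (1,4), (1,5), (2,5), (3,7)

α = atan 0.25 = 14.04°;  2α = 28.07°
n_0 = (+0.8268, -0.5625)
n_1 = (+0.9684, -0.2492)
n_2 = (+0.9610, +0.2766)
n_3 = (-0.3797, +0.9251)
n_4 = (-0.9389, +0.3443)
n_5 = (-0.9816, -0.1909)
n_6 = (-0.1517, -0.9884)
n_7 = (+0.5844, -0.8115)
  (0,1): δ = 160.20°  ·
  (0,2): δ = 129.71°  ·
  (0,3): δ = 33.45°  ·
  (0,4): δ = 14.10°  ✓
  (0,5): δ = 45.24°  ·
  (0,6): δ = 115.51°  ·
  (0,7): δ = 159.99°  ·
  (1,2): δ = 149.51°  ·
  (1,3): δ = 53.25°  ·
  (1,4): δ = 5.70°  ✓
  (1,5): δ = 25.44°  ✓
  (1,6): δ = 95.71°  ·
  (1,7): δ = 140.19°  ·
  (2,3): δ = 83.75°  ·
  (2,4): δ = 36.20°  ·
  (2,5): δ = 5.06°  ✓
  (2,6): δ = 65.22°  ·
  (2,7): δ = 109.70°  ·
  (3,4): δ = 132.45°  ·
  (3,5): δ = 101.31°  ·
  (3,6): δ = 31.04°  ·
  (3,7): δ = 13.45°  ✓
  (4,5): δ = 148.86°  ·
  (4,6): δ = 78.59°  ·
  (4,7): δ = 34.10°  ·
  (5,6): δ = 109.73°  ·
  (5,7): δ = 65.24°  ·
  (6,7): δ = 135.51°  ·
antipodal pairs: 5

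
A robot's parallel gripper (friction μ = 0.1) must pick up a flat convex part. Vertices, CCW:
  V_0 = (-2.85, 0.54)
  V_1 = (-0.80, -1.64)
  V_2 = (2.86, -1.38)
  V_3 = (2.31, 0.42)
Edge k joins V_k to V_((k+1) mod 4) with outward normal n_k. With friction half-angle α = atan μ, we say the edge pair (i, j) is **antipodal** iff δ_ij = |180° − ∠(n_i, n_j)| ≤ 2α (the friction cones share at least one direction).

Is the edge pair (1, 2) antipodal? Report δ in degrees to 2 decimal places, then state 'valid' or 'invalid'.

α = atan 0.1 = 5.71°;  2α = 11.42°
edge 1: e_1 = (+3.66, +0.26);  n_1 = (+0.0709, -0.9975)
edge 2: e_2 = (-0.55, +1.80);  n_2 = (+0.9564, +0.2922)
∠(n_1, n_2) = 102.93°
δ = |180° − 102.93°| = 77.07°
77.07° > 2α = 11.42°  →  invalid

δ = 77.07°, invalid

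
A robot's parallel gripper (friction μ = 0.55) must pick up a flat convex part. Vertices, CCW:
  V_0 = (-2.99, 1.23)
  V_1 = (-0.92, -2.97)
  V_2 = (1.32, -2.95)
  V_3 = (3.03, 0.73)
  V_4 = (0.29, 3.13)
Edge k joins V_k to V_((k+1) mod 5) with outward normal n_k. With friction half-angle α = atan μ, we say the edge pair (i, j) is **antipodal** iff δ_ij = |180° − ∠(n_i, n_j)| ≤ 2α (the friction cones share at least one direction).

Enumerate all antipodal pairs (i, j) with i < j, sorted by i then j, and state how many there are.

count = 5; pairs: (0,2), (0,3), (1,3), (1,4), (2,4)

α = atan 0.55 = 28.81°;  2α = 57.62°
n_0 = (-0.8970, -0.4421)
n_1 = (+0.0089, -1.0000)
n_2 = (+0.9069, -0.4214)
n_3 = (+0.6589, +0.7522)
n_4 = (-0.5012, +0.8653)
  (0,1): δ = 115.73°  ·
  (0,2): δ = 51.16°  ✓
  (0,3): δ = 22.55°  ✓
  (0,4): δ = 93.85°  ·
  (1,2): δ = 115.43°  ·
  (1,3): δ = 41.73°  ✓
  (1,4): δ = 29.57°  ✓
  (2,3): δ = 106.29°  ·
  (2,4): δ = 34.99°  ✓
  (3,4): δ = 108.70°  ·
antipodal pairs: 5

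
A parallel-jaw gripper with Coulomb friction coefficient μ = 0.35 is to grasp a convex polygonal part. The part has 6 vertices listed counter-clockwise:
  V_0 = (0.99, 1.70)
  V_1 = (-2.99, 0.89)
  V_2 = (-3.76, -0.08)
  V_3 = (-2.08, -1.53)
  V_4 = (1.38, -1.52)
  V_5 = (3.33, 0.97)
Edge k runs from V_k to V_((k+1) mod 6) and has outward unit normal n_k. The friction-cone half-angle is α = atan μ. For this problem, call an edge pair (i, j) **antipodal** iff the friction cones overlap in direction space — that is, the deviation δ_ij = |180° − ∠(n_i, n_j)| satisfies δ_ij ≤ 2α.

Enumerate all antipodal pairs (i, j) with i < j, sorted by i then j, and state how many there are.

count = 4; pairs: (0,3), (1,4), (2,5), (3,5)

α = atan 0.35 = 19.29°;  2α = 38.58°
n_0 = (-0.1994, +0.9799)
n_1 = (-0.7832, +0.6217)
n_2 = (-0.6534, -0.7570)
n_3 = (+0.0029, -1.0000)
n_4 = (+0.7873, -0.6166)
n_5 = (+0.2978, +0.9546)
  (0,1): δ = 139.95°  ·
  (0,2): δ = 52.30°  ·
  (0,3): δ = 11.34°  ✓
  (0,4): δ = 40.43°  ·
  (0,5): δ = 151.17°  ·
  (1,2): δ = 92.35°  ·
  (1,3): δ = 51.39°  ·
  (1,4): δ = 0.38°  ✓
  (1,5): δ = 111.12°  ·
  (2,3): δ = 139.04°  ·
  (2,4): δ = 87.27°  ·
  (2,5): δ = 23.47°  ✓
  (3,4): δ = 128.23°  ·
  (3,5): δ = 17.49°  ✓
  (4,5): δ = 69.26°  ·
antipodal pairs: 4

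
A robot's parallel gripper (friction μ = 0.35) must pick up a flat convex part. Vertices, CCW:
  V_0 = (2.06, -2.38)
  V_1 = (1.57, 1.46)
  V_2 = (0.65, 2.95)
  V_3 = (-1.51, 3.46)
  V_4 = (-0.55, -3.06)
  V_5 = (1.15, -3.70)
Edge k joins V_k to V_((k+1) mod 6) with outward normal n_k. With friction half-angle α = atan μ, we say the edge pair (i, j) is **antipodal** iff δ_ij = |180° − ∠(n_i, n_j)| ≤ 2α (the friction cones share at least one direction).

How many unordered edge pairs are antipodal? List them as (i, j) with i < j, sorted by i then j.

count = 4; pairs: (0,3), (1,3), (1,4), (2,4)

α = atan 0.35 = 19.29°;  2α = 38.58°
n_0 = (+0.9920, +0.1266)
n_1 = (+0.8509, +0.5254)
n_2 = (+0.2298, +0.9732)
n_3 = (-0.9893, -0.1457)
n_4 = (-0.3523, -0.9359)
n_5 = (+0.8233, -0.5676)
  (0,1): δ = 155.58°  ·
  (0,2): δ = 110.56°  ·
  (0,3): δ = 1.10°  ✓
  (0,4): δ = 62.10°  ·
  (0,5): δ = 138.15°  ·
  (1,2): δ = 134.98°  ·
  (1,3): δ = 23.32°  ✓
  (1,4): δ = 37.68°  ✓
  (1,5): δ = 113.72°  ·
  (2,3): δ = 68.34°  ·
  (2,4): δ = 7.35°  ✓
  (2,5): δ = 68.70°  ·
  (3,4): δ = 119.01°  ·
  (3,5): δ = 42.96°  ·
  (4,5): δ = 103.95°  ·
antipodal pairs: 4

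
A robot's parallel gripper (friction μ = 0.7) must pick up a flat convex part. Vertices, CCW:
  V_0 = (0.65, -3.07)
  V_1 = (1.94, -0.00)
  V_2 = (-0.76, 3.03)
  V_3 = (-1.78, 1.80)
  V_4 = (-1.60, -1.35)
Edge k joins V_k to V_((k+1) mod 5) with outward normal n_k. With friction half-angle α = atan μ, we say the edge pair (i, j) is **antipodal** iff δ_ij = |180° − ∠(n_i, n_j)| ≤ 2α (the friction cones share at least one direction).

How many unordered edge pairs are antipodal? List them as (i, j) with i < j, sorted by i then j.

count = 4; pairs: (0,2), (0,3), (1,3), (1,4)

α = atan 0.7 = 34.99°;  2α = 69.98°
n_0 = (+0.9219, -0.3874)
n_1 = (+0.7466, +0.6653)
n_2 = (-0.7698, +0.6383)
n_3 = (-0.9984, -0.0570)
n_4 = (-0.6073, -0.7945)
  (0,1): δ = 115.50°  ·
  (0,2): δ = 16.88°  ✓
  (0,3): δ = 26.06°  ✓
  (0,4): δ = 75.40°  ·
  (1,2): δ = 81.37°  ·
  (1,3): δ = 38.43°  ✓
  (1,4): δ = 10.90°  ✓
  (2,3): δ = 137.06°  ·
  (2,4): δ = 87.73°  ·
  (3,4): δ = 130.67°  ·
antipodal pairs: 4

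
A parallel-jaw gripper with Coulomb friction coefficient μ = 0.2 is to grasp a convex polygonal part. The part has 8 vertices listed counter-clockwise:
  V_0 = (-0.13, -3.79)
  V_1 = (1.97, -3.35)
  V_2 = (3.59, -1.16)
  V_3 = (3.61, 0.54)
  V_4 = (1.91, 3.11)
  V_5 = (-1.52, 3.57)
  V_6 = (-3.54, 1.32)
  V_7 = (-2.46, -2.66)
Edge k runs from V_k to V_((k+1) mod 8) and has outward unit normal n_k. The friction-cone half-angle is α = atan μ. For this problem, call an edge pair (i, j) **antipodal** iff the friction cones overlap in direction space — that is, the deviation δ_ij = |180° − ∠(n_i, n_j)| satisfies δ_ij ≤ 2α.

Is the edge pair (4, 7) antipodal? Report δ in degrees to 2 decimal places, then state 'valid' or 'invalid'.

α = atan 0.2 = 11.31°;  2α = 22.62°
edge 4: e_4 = (-3.43, +0.46);  n_4 = (+0.1329, +0.9911)
edge 7: e_7 = (+2.33, -1.13);  n_7 = (-0.4364, -0.8998)
∠(n_4, n_7) = 161.77°
δ = |180° − 161.77°| = 18.23°
18.23° ≤ 2α = 22.62°  →  valid

δ = 18.23°, valid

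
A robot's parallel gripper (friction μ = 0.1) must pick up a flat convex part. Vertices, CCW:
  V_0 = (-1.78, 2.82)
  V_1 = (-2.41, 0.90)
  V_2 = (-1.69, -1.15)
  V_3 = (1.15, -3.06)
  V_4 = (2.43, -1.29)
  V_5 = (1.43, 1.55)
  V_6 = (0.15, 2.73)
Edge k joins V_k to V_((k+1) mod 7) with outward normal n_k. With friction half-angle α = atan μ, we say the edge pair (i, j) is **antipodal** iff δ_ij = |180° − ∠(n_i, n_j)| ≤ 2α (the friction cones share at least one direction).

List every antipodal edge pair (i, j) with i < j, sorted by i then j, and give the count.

count = 2; pairs: (1,4), (2,5)

α = atan 0.1 = 5.71°;  2α = 11.42°
n_0 = (-0.9502, +0.3118)
n_1 = (-0.9435, -0.3314)
n_2 = (-0.5581, -0.8298)
n_3 = (+0.8103, -0.5860)
n_4 = (+0.9432, +0.3321)
n_5 = (+0.6778, +0.7352)
n_6 = (+0.0466, +0.9989)
  (0,1): δ = 142.48°  ·
  (0,2): δ = 105.76°  ·
  (0,3): δ = 17.71°  ·
  (0,4): δ = 37.56°  ·
  (0,5): δ = 65.49°  ·
  (0,6): δ = 105.50°  ·
  (1,2): δ = 143.27°  ·
  (1,3): δ = 55.23°  ·
  (1,4): δ = 0.05°  ✓
  (1,5): δ = 27.98°  ·
  (1,6): δ = 67.98°  ·
  (2,3): δ = 91.95°  ·
  (2,4): δ = 36.68°  ·
  (2,5): δ = 8.75°  ✓
  (2,6): δ = 31.25°  ·
  (3,4): δ = 124.73°  ·
  (3,5): δ = 96.80°  ·
  (3,6): δ = 56.80°  ·
  (4,5): δ = 152.07°  ·
  (4,6): δ = 112.07°  ·
  (5,6): δ = 140.00°  ·
antipodal pairs: 2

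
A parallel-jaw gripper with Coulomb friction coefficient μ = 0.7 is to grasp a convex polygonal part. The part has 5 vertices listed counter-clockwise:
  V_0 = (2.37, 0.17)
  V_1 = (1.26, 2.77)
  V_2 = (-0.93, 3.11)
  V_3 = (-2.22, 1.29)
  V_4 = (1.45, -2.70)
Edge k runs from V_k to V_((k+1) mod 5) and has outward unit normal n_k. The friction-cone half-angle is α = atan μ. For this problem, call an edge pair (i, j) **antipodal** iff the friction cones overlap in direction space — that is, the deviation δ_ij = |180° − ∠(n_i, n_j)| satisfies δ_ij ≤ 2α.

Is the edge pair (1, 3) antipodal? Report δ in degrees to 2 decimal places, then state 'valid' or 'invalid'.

δ = 38.57°, valid

α = atan 0.7 = 34.99°;  2α = 69.98°
edge 1: e_1 = (-2.19, +0.34);  n_1 = (+0.1534, +0.9882)
edge 3: e_3 = (+3.67, -3.99);  n_3 = (-0.7360, -0.6770)
∠(n_1, n_3) = 141.43°
δ = |180° − 141.43°| = 38.57°
38.57° ≤ 2α = 69.98°  →  valid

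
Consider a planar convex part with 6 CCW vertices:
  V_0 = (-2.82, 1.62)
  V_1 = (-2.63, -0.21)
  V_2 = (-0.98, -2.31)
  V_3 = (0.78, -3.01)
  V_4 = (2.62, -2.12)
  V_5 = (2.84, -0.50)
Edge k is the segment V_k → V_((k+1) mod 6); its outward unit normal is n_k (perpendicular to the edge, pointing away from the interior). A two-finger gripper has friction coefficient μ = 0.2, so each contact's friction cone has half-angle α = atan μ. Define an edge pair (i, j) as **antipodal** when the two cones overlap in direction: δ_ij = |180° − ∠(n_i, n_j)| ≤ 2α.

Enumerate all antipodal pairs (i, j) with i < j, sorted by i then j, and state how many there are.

α = atan 0.2 = 11.31°;  2α = 22.62°
n_0 = (-0.9947, -0.1033)
n_1 = (-0.7863, -0.6178)
n_2 = (-0.3696, -0.9292)
n_3 = (+0.4354, -0.9002)
n_4 = (+0.9909, -0.1346)
n_5 = (+0.3508, +0.9365)
  (0,1): δ = 147.77°  ·
  (0,2): δ = 117.62°  ·
  (0,3): δ = 70.11°  ·
  (0,4): δ = 13.66°  ✓
  (0,5): δ = 63.54°  ·
  (1,2): δ = 149.85°  ·
  (1,3): δ = 102.34°  ·
  (1,4): δ = 45.89°  ·
  (1,5): δ = 31.31°  ·
  (2,3): δ = 132.50°  ·
  (2,4): δ = 76.04°  ·
  (2,5): δ = 1.16°  ✓
  (3,4): δ = 123.55°  ·
  (3,5): δ = 46.35°  ·
  (4,5): δ = 102.80°  ·
antipodal pairs: 2

count = 2; pairs: (0,4), (2,5)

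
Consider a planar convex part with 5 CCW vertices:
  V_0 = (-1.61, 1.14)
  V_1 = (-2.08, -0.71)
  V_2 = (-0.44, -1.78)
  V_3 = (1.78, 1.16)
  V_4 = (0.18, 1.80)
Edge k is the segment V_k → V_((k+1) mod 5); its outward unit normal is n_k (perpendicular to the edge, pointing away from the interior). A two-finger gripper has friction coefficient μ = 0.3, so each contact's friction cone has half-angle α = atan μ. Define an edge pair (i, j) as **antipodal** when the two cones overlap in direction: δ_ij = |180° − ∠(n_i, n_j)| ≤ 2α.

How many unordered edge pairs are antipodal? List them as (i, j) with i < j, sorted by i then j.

α = atan 0.3 = 16.70°;  2α = 33.40°
n_0 = (-0.9692, +0.2462)
n_1 = (-0.5464, -0.8375)
n_2 = (+0.7980, -0.6026)
n_3 = (+0.3714, +0.9285)
n_4 = (-0.3459, +0.9383)
  (0,1): δ = 108.87°  ·
  (0,2): δ = 22.80°  ✓
  (0,3): δ = 82.45°  ·
  (0,4): δ = 124.49°  ·
  (1,2): δ = 93.93°  ·
  (1,3): δ = 11.32°  ✓
  (1,4): δ = 53.36°  ·
  (2,3): δ = 74.74°  ·
  (2,4): δ = 32.70°  ✓
  (3,4): δ = 137.96°  ·
antipodal pairs: 3

count = 3; pairs: (0,2), (1,3), (2,4)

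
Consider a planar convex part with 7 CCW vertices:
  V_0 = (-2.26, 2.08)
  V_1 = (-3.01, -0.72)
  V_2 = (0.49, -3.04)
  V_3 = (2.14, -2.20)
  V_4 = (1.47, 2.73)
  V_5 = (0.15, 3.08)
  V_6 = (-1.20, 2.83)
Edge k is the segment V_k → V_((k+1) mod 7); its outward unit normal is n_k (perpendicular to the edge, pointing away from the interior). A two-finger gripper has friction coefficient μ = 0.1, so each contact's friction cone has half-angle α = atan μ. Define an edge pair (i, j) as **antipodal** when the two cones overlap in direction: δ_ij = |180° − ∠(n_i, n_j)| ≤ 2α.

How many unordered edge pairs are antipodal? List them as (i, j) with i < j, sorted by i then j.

count = 1; pairs: (2,6)

α = atan 0.1 = 5.71°;  2α = 11.42°
n_0 = (-0.9659, +0.2587)
n_1 = (-0.5525, -0.8335)
n_2 = (+0.4537, -0.8912)
n_3 = (+0.9909, +0.1347)
n_4 = (+0.2563, +0.9666)
n_5 = (-0.1821, +0.9833)
n_6 = (-0.5776, +0.8163)
  (0,1): δ = 108.54°  ·
  (0,2): δ = 48.02°  ·
  (0,3): δ = 22.73°  ·
  (0,4): δ = 90.14°  ·
  (0,5): δ = 115.49°  ·
  (0,6): δ = 140.28°  ·
  (1,2): δ = 119.48°  ·
  (1,3): δ = 48.72°  ·
  (1,4): δ = 18.69°  ·
  (1,5): δ = 44.03°  ·
  (1,6): δ = 68.82°  ·
  (2,3): δ = 109.24°  ·
  (2,4): δ = 41.83°  ·
  (2,5): δ = 16.49°  ·
  (2,6): δ = 8.30°  ✓
  (3,4): δ = 112.59°  ·
  (3,5): δ = 87.25°  ·
  (3,6): δ = 62.46°  ·
  (4,5): δ = 154.66°  ·
  (4,6): δ = 129.87°  ·
  (5,6): δ = 155.21°  ·
antipodal pairs: 1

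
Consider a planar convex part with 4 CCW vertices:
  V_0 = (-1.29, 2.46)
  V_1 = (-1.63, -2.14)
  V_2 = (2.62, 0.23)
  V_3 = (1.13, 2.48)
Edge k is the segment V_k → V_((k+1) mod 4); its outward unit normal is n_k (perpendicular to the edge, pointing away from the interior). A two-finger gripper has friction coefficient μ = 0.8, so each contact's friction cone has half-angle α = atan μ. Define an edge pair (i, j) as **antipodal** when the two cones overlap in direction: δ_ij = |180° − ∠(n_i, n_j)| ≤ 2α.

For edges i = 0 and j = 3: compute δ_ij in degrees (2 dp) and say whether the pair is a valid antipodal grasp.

δ = 94.70°, invalid

α = atan 0.8 = 38.66°;  2α = 77.32°
edge 0: e_0 = (-0.34, -4.60);  n_0 = (-0.9973, +0.0737)
edge 3: e_3 = (-2.42, -0.02);  n_3 = (-0.0083, +1.0000)
∠(n_0, n_3) = 85.30°
δ = |180° − 85.30°| = 94.70°
94.70° > 2α = 77.32°  →  invalid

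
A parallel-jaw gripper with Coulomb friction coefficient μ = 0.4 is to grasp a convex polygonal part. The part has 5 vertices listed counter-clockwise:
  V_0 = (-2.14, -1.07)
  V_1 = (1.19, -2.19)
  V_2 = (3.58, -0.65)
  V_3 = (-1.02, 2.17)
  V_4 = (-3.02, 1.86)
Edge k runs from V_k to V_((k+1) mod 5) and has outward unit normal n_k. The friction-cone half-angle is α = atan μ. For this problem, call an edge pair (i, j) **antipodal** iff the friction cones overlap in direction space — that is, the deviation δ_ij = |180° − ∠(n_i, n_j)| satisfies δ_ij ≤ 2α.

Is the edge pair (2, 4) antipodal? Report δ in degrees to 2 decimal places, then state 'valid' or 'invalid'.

α = atan 0.4 = 21.80°;  2α = 43.60°
edge 2: e_2 = (-4.60, +2.82);  n_2 = (+0.5226, +0.8525)
edge 4: e_4 = (+0.88, -2.93);  n_4 = (-0.9577, -0.2876)
∠(n_2, n_4) = 138.23°
δ = |180° − 138.23°| = 41.77°
41.77° ≤ 2α = 43.60°  →  valid

δ = 41.77°, valid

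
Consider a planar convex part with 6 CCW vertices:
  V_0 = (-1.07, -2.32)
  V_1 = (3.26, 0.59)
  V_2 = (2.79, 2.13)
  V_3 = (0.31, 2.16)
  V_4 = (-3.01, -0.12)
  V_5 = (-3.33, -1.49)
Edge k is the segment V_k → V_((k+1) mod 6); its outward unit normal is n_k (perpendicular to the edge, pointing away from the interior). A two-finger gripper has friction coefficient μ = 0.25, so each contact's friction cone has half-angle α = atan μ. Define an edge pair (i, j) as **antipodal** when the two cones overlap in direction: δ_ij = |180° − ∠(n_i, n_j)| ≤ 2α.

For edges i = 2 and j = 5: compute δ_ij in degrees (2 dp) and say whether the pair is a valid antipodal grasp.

δ = 19.47°, valid

α = atan 0.25 = 14.04°;  2α = 28.07°
edge 2: e_2 = (-2.48, +0.03);  n_2 = (+0.0121, +0.9999)
edge 5: e_5 = (+2.26, -0.83);  n_5 = (-0.3447, -0.9387)
∠(n_2, n_5) = 160.53°
δ = |180° − 160.53°| = 19.47°
19.47° ≤ 2α = 28.07°  →  valid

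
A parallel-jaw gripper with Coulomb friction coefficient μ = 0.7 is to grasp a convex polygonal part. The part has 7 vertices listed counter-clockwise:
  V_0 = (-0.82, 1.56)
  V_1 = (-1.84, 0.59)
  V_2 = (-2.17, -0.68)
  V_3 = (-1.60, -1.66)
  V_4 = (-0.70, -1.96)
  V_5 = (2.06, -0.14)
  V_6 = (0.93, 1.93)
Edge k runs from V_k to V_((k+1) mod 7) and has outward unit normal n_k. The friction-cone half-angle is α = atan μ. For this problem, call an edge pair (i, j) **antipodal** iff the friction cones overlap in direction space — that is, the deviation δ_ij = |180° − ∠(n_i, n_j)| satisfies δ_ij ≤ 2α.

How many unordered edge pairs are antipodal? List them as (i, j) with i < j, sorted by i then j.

α = atan 0.7 = 34.99°;  2α = 69.98°
n_0 = (-0.6891, +0.7246)
n_1 = (-0.9679, +0.2515)
n_2 = (-0.8644, -0.5028)
n_3 = (-0.3162, -0.9487)
n_4 = (+0.5505, -0.8348)
n_5 = (+0.8777, +0.4791)
n_6 = (-0.2069, +0.9784)
  (0,1): δ = 148.13°  ·
  (0,2): δ = 103.38°  ·
  (0,3): δ = 62.00°  ✓
  (0,4): δ = 10.16°  ✓
  (0,5): δ = 75.07°  ·
  (0,6): δ = 148.38°  ·
  (1,2): δ = 135.25°  ·
  (1,3): δ = 93.87°  ·
  (1,4): δ = 42.03°  ✓
  (1,5): δ = 43.20°  ✓
  (1,6): δ = 116.50°  ·
  (2,3): δ = 138.62°  ·
  (2,4): δ = 86.78°  ·
  (2,5): δ = 1.55°  ✓
  (2,6): δ = 71.75°  ·
  (3,4): δ = 128.16°  ·
  (3,5): δ = 42.94°  ✓
  (3,6): δ = 30.37°  ✓
  (4,5): δ = 94.77°  ·
  (4,6): δ = 21.46°  ✓
  (5,6): δ = 106.69°  ·
antipodal pairs: 8

count = 8; pairs: (0,3), (0,4), (1,4), (1,5), (2,5), (3,5), (3,6), (4,6)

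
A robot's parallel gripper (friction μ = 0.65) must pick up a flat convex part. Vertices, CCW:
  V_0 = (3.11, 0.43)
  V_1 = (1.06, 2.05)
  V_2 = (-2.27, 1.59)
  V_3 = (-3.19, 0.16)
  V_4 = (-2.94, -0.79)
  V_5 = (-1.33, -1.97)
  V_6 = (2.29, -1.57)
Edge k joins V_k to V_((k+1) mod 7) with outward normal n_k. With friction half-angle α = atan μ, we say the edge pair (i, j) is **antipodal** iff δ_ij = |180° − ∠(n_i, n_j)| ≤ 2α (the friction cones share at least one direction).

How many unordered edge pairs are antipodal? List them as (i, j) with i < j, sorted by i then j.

count = 9; pairs: (0,3), (0,4), (0,5), (1,4), (1,5), (1,6), (2,5), (2,6), (3,6)

α = atan 0.65 = 33.02°;  2α = 66.05°
n_0 = (+0.6200, +0.7846)
n_1 = (-0.1368, +0.9906)
n_2 = (-0.8410, +0.5411)
n_3 = (-0.9671, -0.2545)
n_4 = (-0.5911, -0.8066)
n_5 = (+0.1098, -0.9940)
n_6 = (+0.9253, -0.3794)
  (0,1): δ = 133.82°  ·
  (0,2): δ = 84.44°  ·
  (0,3): δ = 36.94°  ✓
  (0,4): δ = 2.08°  ✓
  (0,5): δ = 44.62°  ✓
  (0,6): δ = 106.02°  ·
  (1,2): δ = 130.62°  ·
  (1,3): δ = 83.12°  ·
  (1,4): δ = 44.10°  ✓
  (1,5): δ = 1.56°  ✓
  (1,6): δ = 59.84°  ✓
  (2,3): δ = 132.50°  ·
  (2,4): δ = 93.48°  ·
  (2,5): δ = 50.94°  ✓
  (2,6): δ = 10.46°  ✓
  (3,4): δ = 140.98°  ·
  (3,5): δ = 98.44°  ·
  (3,6): δ = 37.04°  ✓
  (4,5): δ = 137.46°  ·
  (4,6): δ = 76.06°  ·
  (5,6): δ = 118.60°  ·
antipodal pairs: 9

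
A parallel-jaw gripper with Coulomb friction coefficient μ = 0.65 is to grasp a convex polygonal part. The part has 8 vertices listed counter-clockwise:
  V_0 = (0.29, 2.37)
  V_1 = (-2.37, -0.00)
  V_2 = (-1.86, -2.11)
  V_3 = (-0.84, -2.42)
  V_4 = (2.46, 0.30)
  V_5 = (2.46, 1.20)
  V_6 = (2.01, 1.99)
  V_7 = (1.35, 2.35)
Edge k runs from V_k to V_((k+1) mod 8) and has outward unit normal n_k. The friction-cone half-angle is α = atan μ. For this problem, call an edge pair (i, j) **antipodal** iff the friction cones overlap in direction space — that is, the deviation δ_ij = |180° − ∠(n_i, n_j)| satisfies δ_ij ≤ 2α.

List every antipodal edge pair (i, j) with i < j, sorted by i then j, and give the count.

count = 11; pairs: (0,2), (0,3), (0,4), (1,3), (1,4), (1,5), (1,6), (2,5), (2,6), (2,7), (3,7)

α = atan 0.65 = 33.02°;  2α = 66.05°
n_0 = (-0.6652, +0.7466)
n_1 = (-0.9720, -0.2349)
n_2 = (-0.2908, -0.9568)
n_3 = (+0.6360, -0.7717)
n_4 = (+1.0000, -0.0000)
n_5 = (+0.8689, +0.4950)
n_6 = (+0.4789, +0.8779)
n_7 = (+0.0189, +0.9998)
  (0,1): δ = 118.11°  ·
  (0,2): δ = 58.61°  ✓
  (0,3): δ = 2.20°  ✓
  (0,4): δ = 48.30°  ✓
  (0,5): δ = 77.97°  ·
  (0,6): δ = 109.69°  ·
  (0,7): δ = 137.22°  ·
  (1,2): δ = 120.49°  ·
  (1,3): δ = 64.09°  ✓
  (1,4): δ = 13.59°  ✓
  (1,5): δ = 16.08°  ✓
  (1,6): δ = 47.80°  ✓
  (1,7): δ = 75.33°  ·
  (2,3): δ = 123.60°  ·
  (2,4): δ = 73.09°  ·
  (2,5): δ = 43.43°  ✓
  (2,6): δ = 11.71°  ✓
  (2,7): δ = 15.82°  ✓
  (3,4): δ = 129.50°  ·
  (3,5): δ = 99.83°  ·
  (3,6): δ = 68.11°  ·
  (3,7): δ = 40.58°  ✓
  (4,5): δ = 150.33°  ·
  (4,6): δ = 118.61°  ·
  (4,7): δ = 91.08°  ·
  (5,6): δ = 148.28°  ·
  (5,7): δ = 120.75°  ·
  (6,7): δ = 152.47°  ·
antipodal pairs: 11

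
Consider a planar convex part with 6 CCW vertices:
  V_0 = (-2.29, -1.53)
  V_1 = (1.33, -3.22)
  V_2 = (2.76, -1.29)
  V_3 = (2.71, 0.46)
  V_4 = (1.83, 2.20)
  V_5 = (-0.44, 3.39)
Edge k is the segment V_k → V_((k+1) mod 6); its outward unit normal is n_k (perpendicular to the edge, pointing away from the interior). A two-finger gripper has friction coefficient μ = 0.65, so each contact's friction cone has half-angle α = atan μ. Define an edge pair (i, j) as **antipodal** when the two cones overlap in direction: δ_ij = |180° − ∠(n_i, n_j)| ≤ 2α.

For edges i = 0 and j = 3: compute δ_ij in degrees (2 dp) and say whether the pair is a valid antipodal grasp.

α = atan 0.65 = 33.02°;  2α = 66.05°
edge 0: e_0 = (+3.62, -1.69);  n_0 = (-0.4230, -0.9061)
edge 3: e_3 = (-0.88, +1.74);  n_3 = (+0.8924, +0.4513)
∠(n_0, n_3) = 141.85°
δ = |180° − 141.85°| = 38.15°
38.15° ≤ 2α = 66.05°  →  valid

δ = 38.15°, valid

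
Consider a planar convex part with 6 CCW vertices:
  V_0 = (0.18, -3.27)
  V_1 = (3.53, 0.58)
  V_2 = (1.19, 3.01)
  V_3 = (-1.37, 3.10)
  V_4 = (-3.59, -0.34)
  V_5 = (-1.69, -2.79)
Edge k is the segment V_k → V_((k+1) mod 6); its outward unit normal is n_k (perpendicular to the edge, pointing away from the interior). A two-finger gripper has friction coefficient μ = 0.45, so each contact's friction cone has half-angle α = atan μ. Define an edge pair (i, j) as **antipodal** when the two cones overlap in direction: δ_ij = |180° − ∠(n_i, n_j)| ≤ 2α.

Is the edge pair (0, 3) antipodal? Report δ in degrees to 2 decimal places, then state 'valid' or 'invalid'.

δ = 8.19°, valid

α = atan 0.45 = 24.23°;  2α = 48.46°
edge 0: e_0 = (+3.35, +3.85);  n_0 = (+0.7544, -0.6564)
edge 3: e_3 = (-2.22, -3.44);  n_3 = (-0.8402, +0.5422)
∠(n_0, n_3) = 171.81°
δ = |180° − 171.81°| = 8.19°
8.19° ≤ 2α = 48.46°  →  valid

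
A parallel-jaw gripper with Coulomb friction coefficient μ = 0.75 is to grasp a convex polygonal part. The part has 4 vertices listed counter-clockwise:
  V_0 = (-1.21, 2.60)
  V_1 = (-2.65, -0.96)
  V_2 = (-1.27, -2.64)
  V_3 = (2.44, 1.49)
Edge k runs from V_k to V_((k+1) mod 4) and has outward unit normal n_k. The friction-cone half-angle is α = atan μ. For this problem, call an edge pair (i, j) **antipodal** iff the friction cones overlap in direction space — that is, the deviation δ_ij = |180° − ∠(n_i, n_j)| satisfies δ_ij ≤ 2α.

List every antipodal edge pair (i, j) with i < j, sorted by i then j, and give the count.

count = 3; pairs: (0,2), (1,3), (2,3)

α = atan 0.75 = 36.87°;  2α = 73.74°
n_0 = (-0.9270, +0.3750)
n_1 = (-0.7727, -0.6347)
n_2 = (+0.7439, -0.6683)
n_3 = (+0.2910, +0.9567)
  (0,1): δ = 118.58°  ·
  (0,2): δ = 19.91°  ✓
  (0,3): δ = 95.11°  ·
  (1,2): δ = 81.33°  ·
  (1,3): δ = 33.68°  ✓
  (2,3): δ = 64.98°  ✓
antipodal pairs: 3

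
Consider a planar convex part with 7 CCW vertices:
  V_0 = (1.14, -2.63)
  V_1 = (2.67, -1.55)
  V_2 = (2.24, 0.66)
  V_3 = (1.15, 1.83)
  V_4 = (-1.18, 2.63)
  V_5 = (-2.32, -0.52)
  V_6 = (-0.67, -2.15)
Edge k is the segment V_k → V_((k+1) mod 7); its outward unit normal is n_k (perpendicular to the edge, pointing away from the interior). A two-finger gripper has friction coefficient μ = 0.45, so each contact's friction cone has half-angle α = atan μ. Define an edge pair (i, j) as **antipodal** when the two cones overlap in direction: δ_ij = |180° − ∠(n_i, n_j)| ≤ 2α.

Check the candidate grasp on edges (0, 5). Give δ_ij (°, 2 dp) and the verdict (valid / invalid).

α = atan 0.45 = 24.23°;  2α = 48.46°
edge 0: e_0 = (+1.53, +1.08);  n_0 = (+0.5767, -0.8170)
edge 5: e_5 = (+1.65, -1.63);  n_5 = (-0.7028, -0.7114)
∠(n_0, n_5) = 79.87°
δ = |180° − 79.87°| = 100.13°
100.13° > 2α = 48.46°  →  invalid

δ = 100.13°, invalid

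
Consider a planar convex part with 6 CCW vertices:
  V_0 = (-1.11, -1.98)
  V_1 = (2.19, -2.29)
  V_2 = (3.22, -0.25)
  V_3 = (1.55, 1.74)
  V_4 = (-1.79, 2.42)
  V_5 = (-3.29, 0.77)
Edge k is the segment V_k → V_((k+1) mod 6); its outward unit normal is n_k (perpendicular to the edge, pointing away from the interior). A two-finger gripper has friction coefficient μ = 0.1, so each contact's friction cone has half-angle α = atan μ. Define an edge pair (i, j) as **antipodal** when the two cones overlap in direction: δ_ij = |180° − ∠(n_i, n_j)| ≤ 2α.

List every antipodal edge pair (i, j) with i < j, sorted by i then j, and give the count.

α = atan 0.1 = 5.71°;  2α = 11.42°
n_0 = (-0.0935, -0.9956)
n_1 = (+0.8927, -0.4507)
n_2 = (+0.7660, +0.6428)
n_3 = (+0.1995, +0.9799)
n_4 = (-0.7399, +0.6727)
n_5 = (-0.7836, -0.6212)
  (0,1): δ = 111.42°  ·
  (0,2): δ = 44.63°  ·
  (0,3): δ = 6.14°  ✓
  (0,4): δ = 53.09°  ·
  (0,5): δ = 133.77°  ·
  (1,2): δ = 113.21°  ·
  (1,3): δ = 74.72°  ·
  (1,4): δ = 15.48°  ·
  (1,5): δ = 65.19°  ·
  (2,3): δ = 141.51°  ·
  (2,4): δ = 82.28°  ·
  (2,5): δ = 1.60°  ✓
  (3,4): δ = 120.77°  ·
  (3,5): δ = 40.09°  ·
  (4,5): δ = 99.32°  ·
antipodal pairs: 2

count = 2; pairs: (0,3), (2,5)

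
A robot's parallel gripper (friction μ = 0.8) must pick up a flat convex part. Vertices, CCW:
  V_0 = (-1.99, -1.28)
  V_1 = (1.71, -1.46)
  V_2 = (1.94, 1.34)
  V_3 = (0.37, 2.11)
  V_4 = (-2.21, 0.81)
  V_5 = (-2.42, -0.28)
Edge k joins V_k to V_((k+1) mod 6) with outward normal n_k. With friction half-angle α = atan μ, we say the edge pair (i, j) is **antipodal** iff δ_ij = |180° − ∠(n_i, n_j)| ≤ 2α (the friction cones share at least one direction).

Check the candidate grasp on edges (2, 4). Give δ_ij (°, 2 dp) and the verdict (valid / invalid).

α = atan 0.8 = 38.66°;  2α = 77.32°
edge 2: e_2 = (-1.57, +0.77);  n_2 = (+0.4403, +0.8978)
edge 4: e_4 = (-0.21, -1.09);  n_4 = (-0.9819, +0.1892)
∠(n_2, n_4) = 105.22°
δ = |180° − 105.22°| = 74.78°
74.78° ≤ 2α = 77.32°  →  valid

δ = 74.78°, valid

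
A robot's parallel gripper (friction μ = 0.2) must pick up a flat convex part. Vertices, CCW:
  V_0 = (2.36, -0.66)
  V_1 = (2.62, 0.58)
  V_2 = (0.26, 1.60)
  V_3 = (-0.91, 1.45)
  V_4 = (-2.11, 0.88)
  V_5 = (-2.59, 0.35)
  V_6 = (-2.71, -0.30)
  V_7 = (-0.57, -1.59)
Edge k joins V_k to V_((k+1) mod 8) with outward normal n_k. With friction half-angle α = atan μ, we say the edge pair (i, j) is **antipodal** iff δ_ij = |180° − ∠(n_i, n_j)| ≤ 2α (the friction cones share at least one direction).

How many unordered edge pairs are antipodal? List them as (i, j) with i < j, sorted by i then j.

α = atan 0.2 = 11.31°;  2α = 22.62°
n_0 = (+0.9787, -0.2052)
n_1 = (+0.3967, +0.9179)
n_2 = (-0.1272, +0.9919)
n_3 = (-0.4291, +0.9033)
n_4 = (-0.7412, +0.6713)
n_5 = (-0.9834, +0.1815)
n_6 = (-0.5163, -0.8564)
n_7 = (+0.3025, -0.9531)
  (0,1): δ = 101.53°  ·
  (0,2): δ = 70.85°  ·
  (0,3): δ = 52.75°  ·
  (0,4): δ = 30.32°  ·
  (0,5): δ = 1.38°  ✓
  (0,6): δ = 70.76°  ·
  (0,7): δ = 119.45°  ·
  (1,2): δ = 149.32°  ·
  (1,3): δ = 131.22°  ·
  (1,4): δ = 108.79°  ·
  (1,5): δ = 77.09°  ·
  (1,6): δ = 7.71°  ✓
  (1,7): δ = 40.98°  ·
  (2,3): δ = 161.90°  ·
  (2,4): δ = 139.47°  ·
  (2,5): δ = 107.77°  ·
  (2,6): δ = 38.39°  ·
  (2,7): δ = 10.30°  ✓
  (3,4): δ = 157.57°  ·
  (3,5): δ = 125.87°  ·
  (3,6): δ = 56.49°  ·
  (3,7): δ = 7.80°  ✓
  (4,5): δ = 148.29°  ·
  (4,6): δ = 78.92°  ·
  (4,7): δ = 30.22°  ·
  (5,6): δ = 110.62°  ·
  (5,7): δ = 61.93°  ·
  (6,7): δ = 131.31°  ·
antipodal pairs: 4

count = 4; pairs: (0,5), (1,6), (2,7), (3,7)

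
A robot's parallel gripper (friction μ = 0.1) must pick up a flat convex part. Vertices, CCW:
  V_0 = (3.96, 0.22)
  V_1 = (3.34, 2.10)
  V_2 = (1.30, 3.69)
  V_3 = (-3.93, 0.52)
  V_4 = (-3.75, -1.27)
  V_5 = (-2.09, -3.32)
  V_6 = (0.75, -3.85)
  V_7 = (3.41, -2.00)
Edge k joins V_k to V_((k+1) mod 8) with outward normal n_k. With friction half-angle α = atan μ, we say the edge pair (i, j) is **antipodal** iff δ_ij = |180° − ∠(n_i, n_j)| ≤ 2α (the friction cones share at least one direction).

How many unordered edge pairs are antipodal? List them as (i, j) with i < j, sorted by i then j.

count = 1; pairs: (2,6)

α = atan 0.1 = 5.71°;  2α = 11.42°
n_0 = (+0.9497, +0.3132)
n_1 = (+0.6147, +0.7887)
n_2 = (-0.5183, +0.8552)
n_3 = (-0.9950, -0.1001)
n_4 = (-0.7772, -0.6293)
n_5 = (-0.1835, -0.9830)
n_6 = (+0.5710, -0.8210)
n_7 = (+0.9707, -0.2405)
  (0,1): δ = 146.19°  ·
  (0,2): δ = 77.03°  ·
  (0,3): δ = 12.51°  ·
  (0,4): δ = 20.75°  ·
  (0,5): δ = 61.18°  ·
  (0,6): δ = 106.57°  ·
  (0,7): δ = 147.83°  ·
  (1,2): δ = 110.85°  ·
  (1,3): δ = 46.32°  ·
  (1,4): δ = 13.07°  ·
  (1,5): δ = 27.36°  ·
  (1,6): δ = 72.75°  ·
  (1,7): δ = 114.02°  ·
  (2,3): δ = 115.48°  ·
  (2,4): δ = 82.22°  ·
  (2,5): δ = 41.79°  ·
  (2,6): δ = 3.60°  ✓
  (2,7): δ = 44.86°  ·
  (3,4): δ = 146.74°  ·
  (3,5): δ = 106.31°  ·
  (3,6): δ = 60.92°  ·
  (3,7): δ = 19.66°  ·
  (4,5): δ = 139.57°  ·
  (4,6): δ = 94.18°  ·
  (4,7): δ = 52.91°  ·
  (5,6): δ = 134.61°  ·
  (5,7): δ = 93.34°  ·
  (6,7): δ = 138.73°  ·
antipodal pairs: 1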